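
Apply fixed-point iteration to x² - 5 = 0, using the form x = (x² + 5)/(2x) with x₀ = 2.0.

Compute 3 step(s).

Equation: x² - 5 = 0
Fixed-point form: x = (x² + 5)/(2x)
x₀ = 2.0

x_1 = g(2.000000) = 2.250000
x_2 = g(2.250000) = 2.236111
x_3 = g(2.236111) = 2.236068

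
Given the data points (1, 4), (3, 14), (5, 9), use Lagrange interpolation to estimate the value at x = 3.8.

Lagrange interpolation formula:
P(x) = Σ yᵢ × Lᵢ(x)
where Lᵢ(x) = Π_{j≠i} (x - xⱼ)/(xᵢ - xⱼ)

L_0(3.8) = (3.8 - 3)/(1 - 3) × (3.8 - 5)/(1 - 5) = -0.120000
L_1(3.8) = (3.8 - 1)/(3 - 1) × (3.8 - 5)/(3 - 5) = 0.840000
L_2(3.8) = (3.8 - 1)/(5 - 1) × (3.8 - 3)/(5 - 3) = 0.280000

P(3.8) = 4×L_0(3.8) + 14×L_1(3.8) + 9×L_2(3.8)
P(3.8) = 13.800000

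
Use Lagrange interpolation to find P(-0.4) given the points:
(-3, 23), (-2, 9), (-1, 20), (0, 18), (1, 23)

Lagrange interpolation formula:
P(x) = Σ yᵢ × Lᵢ(x)
where Lᵢ(x) = Π_{j≠i} (x - xⱼ)/(xᵢ - xⱼ)

L_0(-0.4) = (-0.4 - (-2))/(-3 - (-2)) × (-0.4 - (-1))/(-3 - (-1)) × (-0.4 - 0)/(-3 - 0) × (-0.4 - 1)/(-3 - 1) = 0.022400
L_1(-0.4) = (-0.4 - (-3))/(-2 - (-3)) × (-0.4 - (-1))/(-2 - (-1)) × (-0.4 - 0)/(-2 - 0) × (-0.4 - 1)/(-2 - 1) = -0.145600
L_2(-0.4) = (-0.4 - (-3))/(-1 - (-3)) × (-0.4 - (-2))/(-1 - (-2)) × (-0.4 - 0)/(-1 - 0) × (-0.4 - 1)/(-1 - 1) = 0.582400
L_3(-0.4) = (-0.4 - (-3))/(0 - (-3)) × (-0.4 - (-2))/(0 - (-2)) × (-0.4 - (-1))/(0 - (-1)) × (-0.4 - 1)/(0 - 1) = 0.582400
L_4(-0.4) = (-0.4 - (-3))/(1 - (-3)) × (-0.4 - (-2))/(1 - (-2)) × (-0.4 - (-1))/(1 - (-1)) × (-0.4 - 0)/(1 - 0) = -0.041600

P(-0.4) = 23×L_0(-0.4) + 9×L_1(-0.4) + 20×L_2(-0.4) + 18×L_3(-0.4) + 23×L_4(-0.4)
P(-0.4) = 20.379200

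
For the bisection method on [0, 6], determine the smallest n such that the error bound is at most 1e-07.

We need (b-a)/2^n ≤ 1e-07
(6 - 0)/2^n ≤ 1e-07
6/2^n ≤ 1e-07
2^n ≥ 60000000
n ≥ log₂(60000000) = 25.84
n ≥ 26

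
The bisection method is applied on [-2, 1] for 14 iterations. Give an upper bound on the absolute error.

Bisection error bound: |error| ≤ (b-a)/2^n
|error| ≤ (1 - (-2))/2^14 = 3/2^14
|error| ≤ 0.0001831055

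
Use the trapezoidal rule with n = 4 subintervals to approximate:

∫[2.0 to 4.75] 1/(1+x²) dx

f(x) = 1/(1+x²)
a = 2.0, b = 4.75, n = 4
h = (b - a)/n = 0.687500

Trapezoidal rule: (h/2)[f(x₀) + 2f(x₁) + 2f(x₂) + ... + f(xₙ)]

x_0 = 2.0000, f(x_0) = 0.200000, coefficient = 1
x_1 = 2.6875, f(x_1) = 0.121615, coefficient = 2
x_2 = 3.3750, f(x_2) = 0.080706, coefficient = 2
x_3 = 4.0625, f(x_3) = 0.057130, coefficient = 2
x_4 = 4.7500, f(x_4) = 0.042440, coefficient = 1

I ≈ (0.687500/2) × 0.761343 = 0.261712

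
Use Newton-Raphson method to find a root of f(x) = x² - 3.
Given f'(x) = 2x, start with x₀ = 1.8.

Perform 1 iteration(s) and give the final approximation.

f(x) = x² - 3
f'(x) = 2x
x₀ = 1.8

Newton-Raphson formula: x_{n+1} = x_n - f(x_n)/f'(x_n)

Iteration 1:
  f(1.800000) = 0.240000
  f'(1.800000) = 3.600000
  x_1 = 1.800000 - 0.240000/3.600000 = 1.733333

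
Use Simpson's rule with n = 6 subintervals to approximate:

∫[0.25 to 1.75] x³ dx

f(x) = x³
a = 0.25, b = 1.75, n = 6
h = (b - a)/n = 0.250000

Simpson's rule: (h/3)[f(x₀) + 4f(x₁) + 2f(x₂) + ... + f(xₙ)]

x_0 = 0.2500, f(x_0) = 0.015625, coefficient = 1
x_1 = 0.5000, f(x_1) = 0.125000, coefficient = 4
x_2 = 0.7500, f(x_2) = 0.421875, coefficient = 2
x_3 = 1.0000, f(x_3) = 1.000000, coefficient = 4
x_4 = 1.2500, f(x_4) = 1.953125, coefficient = 2
x_5 = 1.5000, f(x_5) = 3.375000, coefficient = 4
x_6 = 1.7500, f(x_6) = 5.359375, coefficient = 1

I ≈ (0.250000/3) × 28.125000 = 2.343750
Exact value: 2.343750
Error: 0.000000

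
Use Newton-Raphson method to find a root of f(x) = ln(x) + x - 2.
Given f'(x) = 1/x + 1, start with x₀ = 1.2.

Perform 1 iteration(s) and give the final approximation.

f(x) = ln(x) + x - 2
f'(x) = 1/x + 1
x₀ = 1.2

Newton-Raphson formula: x_{n+1} = x_n - f(x_n)/f'(x_n)

Iteration 1:
  f(1.200000) = -0.617678
  f'(1.200000) = 1.833333
  x_1 = 1.200000 - (-0.617678)/1.833333 = 1.536916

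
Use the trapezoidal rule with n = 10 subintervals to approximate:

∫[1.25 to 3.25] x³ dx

f(x) = x³
a = 1.25, b = 3.25, n = 10
h = (b - a)/n = 0.200000

Trapezoidal rule: (h/2)[f(x₀) + 2f(x₁) + 2f(x₂) + ... + f(xₙ)]

x_0 = 1.2500, f(x_0) = 1.953125, coefficient = 1
x_1 = 1.4500, f(x_1) = 3.048625, coefficient = 2
x_2 = 1.6500, f(x_2) = 4.492125, coefficient = 2
x_3 = 1.8500, f(x_3) = 6.331625, coefficient = 2
x_4 = 2.0500, f(x_4) = 8.615125, coefficient = 2
x_5 = 2.2500, f(x_5) = 11.390625, coefficient = 2
x_6 = 2.4500, f(x_6) = 14.706125, coefficient = 2
x_7 = 2.6500, f(x_7) = 18.609625, coefficient = 2
x_8 = 2.8500, f(x_8) = 23.149125, coefficient = 2
x_9 = 3.0500, f(x_9) = 28.372625, coefficient = 2
x_10 = 3.2500, f(x_10) = 34.328125, coefficient = 1

I ≈ (0.200000/2) × 273.712500 = 27.371250
Exact value: 27.281250
Error: 0.090000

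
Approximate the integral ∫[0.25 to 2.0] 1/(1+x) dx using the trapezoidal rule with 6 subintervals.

f(x) = 1/(1+x)
a = 0.25, b = 2.0, n = 6
h = (b - a)/n = 0.291667

Trapezoidal rule: (h/2)[f(x₀) + 2f(x₁) + 2f(x₂) + ... + f(xₙ)]

x_0 = 0.2500, f(x_0) = 0.800000, coefficient = 1
x_1 = 0.5417, f(x_1) = 0.648649, coefficient = 2
x_2 = 0.8333, f(x_2) = 0.545455, coefficient = 2
x_3 = 1.1250, f(x_3) = 0.470588, coefficient = 2
x_4 = 1.4167, f(x_4) = 0.413793, coefficient = 2
x_5 = 1.7083, f(x_5) = 0.369231, coefficient = 2
x_6 = 2.0000, f(x_6) = 0.333333, coefficient = 1

I ≈ (0.291667/2) × 6.028764 = 0.879195
Exact value: 0.875469
Error: 0.003726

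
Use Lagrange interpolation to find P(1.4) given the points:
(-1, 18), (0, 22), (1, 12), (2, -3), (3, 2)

Lagrange interpolation formula:
P(x) = Σ yᵢ × Lᵢ(x)
where Lᵢ(x) = Π_{j≠i} (x - xⱼ)/(xᵢ - xⱼ)

L_0(1.4) = (1.4 - 0)/(-1 - 0) × (1.4 - 1)/(-1 - 1) × (1.4 - 2)/(-1 - 2) × (1.4 - 3)/(-1 - 3) = 0.022400
L_1(1.4) = (1.4 - (-1))/(0 - (-1)) × (1.4 - 1)/(0 - 1) × (1.4 - 2)/(0 - 2) × (1.4 - 3)/(0 - 3) = -0.153600
L_2(1.4) = (1.4 - (-1))/(1 - (-1)) × (1.4 - 0)/(1 - 0) × (1.4 - 2)/(1 - 2) × (1.4 - 3)/(1 - 3) = 0.806400
L_3(1.4) = (1.4 - (-1))/(2 - (-1)) × (1.4 - 0)/(2 - 0) × (1.4 - 1)/(2 - 1) × (1.4 - 3)/(2 - 3) = 0.358400
L_4(1.4) = (1.4 - (-1))/(3 - (-1)) × (1.4 - 0)/(3 - 0) × (1.4 - 1)/(3 - 1) × (1.4 - 2)/(3 - 2) = -0.033600

P(1.4) = 18×L_0(1.4) + 22×L_1(1.4) + 12×L_2(1.4) + (-3)×L_3(1.4) + 2×L_4(1.4)
P(1.4) = 5.558400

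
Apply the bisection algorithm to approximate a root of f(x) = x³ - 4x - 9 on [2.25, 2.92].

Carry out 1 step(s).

f(x) = x³ - 4x - 9
Initial interval: [2.25, 2.92]

Iteration 1:
  c_1 = (2.250000 + 2.920000)/2 = 2.585000
  f(c_1) = f(2.585000) = -2.066448
  f(a) × f(c) ≥ 0, new interval: [2.585000, 2.920000]

After 1 iteration(s), the approximation is c_1 = 2.585000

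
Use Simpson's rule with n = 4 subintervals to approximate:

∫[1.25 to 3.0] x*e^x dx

f(x) = x*e^x
a = 1.25, b = 3.0, n = 4
h = (b - a)/n = 0.437500

Simpson's rule: (h/3)[f(x₀) + 4f(x₁) + 2f(x₂) + ... + f(xₙ)]

x_0 = 1.2500, f(x_0) = 4.362929, coefficient = 1
x_1 = 1.6875, f(x_1) = 9.122539, coefficient = 4
x_2 = 2.1250, f(x_2) = 17.792407, coefficient = 2
x_3 = 2.5625, f(x_3) = 33.231006, coefficient = 4
x_4 = 3.0000, f(x_4) = 60.256611, coefficient = 1

I ≈ (0.437500/3) × 269.618532 = 39.319369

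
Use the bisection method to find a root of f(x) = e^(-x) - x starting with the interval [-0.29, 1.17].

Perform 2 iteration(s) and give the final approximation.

f(x) = e^(-x) - x
Initial interval: [-0.29, 1.17]

Iteration 1:
  c_1 = (-0.290000 + 1.170000)/2 = 0.440000
  f(c_1) = f(0.440000) = 0.204036
  f(a) × f(c) ≥ 0, new interval: [0.440000, 1.170000]
Iteration 2:
  c_2 = (0.440000 + 1.170000)/2 = 0.805000
  f(c_2) = f(0.805000) = -0.357912
  f(a) × f(c) < 0, new interval: [0.440000, 0.805000]

After 2 iteration(s), the approximation is c_2 = 0.805000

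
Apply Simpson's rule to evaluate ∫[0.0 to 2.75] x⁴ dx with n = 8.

f(x) = x⁴
a = 0.0, b = 2.75, n = 8
h = (b - a)/n = 0.343750

Simpson's rule: (h/3)[f(x₀) + 4f(x₁) + 2f(x₂) + ... + f(xₙ)]

x_0 = 0.0000, f(x_0) = 0.000000, coefficient = 1
x_1 = 0.3438, f(x_1) = 0.013963, coefficient = 4
x_2 = 0.6875, f(x_2) = 0.223404, coefficient = 2
x_3 = 1.0312, f(x_3) = 1.130982, coefficient = 4
x_4 = 1.3750, f(x_4) = 3.574463, coefficient = 2
x_5 = 1.7188, f(x_5) = 8.726716, coefficient = 4
x_6 = 2.0625, f(x_6) = 18.095718, coefficient = 2
x_7 = 2.4062, f(x_7) = 33.524552, coefficient = 4
x_8 = 2.7500, f(x_8) = 57.191406, coefficient = 1

I ≈ (0.343750/3) × 274.563431 = 31.460393
Exact value: 31.455273
Error: 0.005120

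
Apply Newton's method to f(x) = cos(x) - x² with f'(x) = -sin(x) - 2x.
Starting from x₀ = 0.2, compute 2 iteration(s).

f(x) = cos(x) - x²
f'(x) = -sin(x) - 2x
x₀ = 0.2

Newton-Raphson formula: x_{n+1} = x_n - f(x_n)/f'(x_n)

Iteration 1:
  f(0.200000) = 0.940067
  f'(0.200000) = -0.598669
  x_1 = 0.200000 - 0.940067/(-0.598669) = 1.770260
Iteration 2:
  f(1.770260) = -3.331965
  f'(1.770260) = -4.520693
  x_2 = 1.770260 - (-3.331965)/(-4.520693) = 1.033213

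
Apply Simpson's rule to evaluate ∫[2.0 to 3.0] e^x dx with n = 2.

f(x) = e^x
a = 2.0, b = 3.0, n = 2
h = (b - a)/n = 0.500000

Simpson's rule: (h/3)[f(x₀) + 4f(x₁) + 2f(x₂) + ... + f(xₙ)]

x_0 = 2.0000, f(x_0) = 7.389056, coefficient = 1
x_1 = 2.5000, f(x_1) = 12.182494, coefficient = 4
x_2 = 3.0000, f(x_2) = 20.085537, coefficient = 1

I ≈ (0.500000/3) × 76.204569 = 12.700761
Exact value: 12.696481
Error: 0.004281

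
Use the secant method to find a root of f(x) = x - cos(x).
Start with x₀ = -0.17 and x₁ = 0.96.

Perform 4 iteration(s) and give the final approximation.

f(x) = x - cos(x)
x₀ = -0.17, x₁ = 0.96

Secant formula: x_{n+1} = x_n - f(x_n)(x_n - x_{n-1})/(f(x_n) - f(x_{n-1}))

Iteration 1:
  f(-0.170000) = -1.155585
  f(0.960000) = 0.386480
  x_2 = 0.960000 - 0.386480×(0.960000 - (-0.170000))/(0.386480 - (-1.155585))
       = 0.676794
Iteration 2:
  f(0.960000) = 0.386480
  f(0.676794) = -0.102791
  x_3 = 0.676794 - (-0.102791)×(0.676794 - 0.960000)/(-0.102791 - 0.386480)
       = 0.736293
Iteration 3:
  f(0.676794) = -0.102791
  f(0.736293) = -0.004671
  x_4 = 0.736293 - (-0.004671)×(0.736293 - 0.676794)/(-0.004671 - (-0.102791))
       = 0.739125
Iteration 4:
  f(0.736293) = -0.004671
  f(0.739125) = 0.000067
  x_5 = 0.739125 - 0.000067×(0.739125 - 0.736293)/(0.000067 - (-0.004671))
       = 0.739085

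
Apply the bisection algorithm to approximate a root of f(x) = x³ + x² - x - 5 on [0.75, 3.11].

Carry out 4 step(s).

f(x) = x³ + x² - x - 5
Initial interval: [0.75, 3.11]

Iteration 1:
  c_1 = (0.750000 + 3.110000)/2 = 1.930000
  f(c_1) = f(1.930000) = 3.983957
  f(a) × f(c) < 0, new interval: [0.750000, 1.930000]
Iteration 2:
  c_2 = (0.750000 + 1.930000)/2 = 1.340000
  f(c_2) = f(1.340000) = -2.138296
  f(a) × f(c) ≥ 0, new interval: [1.340000, 1.930000]
Iteration 3:
  c_3 = (1.340000 + 1.930000)/2 = 1.635000
  f(c_3) = f(1.635000) = 0.408948
  f(a) × f(c) < 0, new interval: [1.340000, 1.635000]
Iteration 4:
  c_4 = (1.340000 + 1.635000)/2 = 1.487500
  f(c_4) = f(1.487500) = -0.983518
  f(a) × f(c) ≥ 0, new interval: [1.487500, 1.635000]

After 4 iteration(s), the approximation is c_4 = 1.487500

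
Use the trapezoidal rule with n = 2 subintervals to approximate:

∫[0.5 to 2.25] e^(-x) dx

f(x) = e^(-x)
a = 0.5, b = 2.25, n = 2
h = (b - a)/n = 0.875000

Trapezoidal rule: (h/2)[f(x₀) + 2f(x₁) + 2f(x₂) + ... + f(xₙ)]

x_0 = 0.5000, f(x_0) = 0.606531, coefficient = 1
x_1 = 1.3750, f(x_1) = 0.252840, coefficient = 2
x_2 = 2.2500, f(x_2) = 0.105399, coefficient = 1

I ≈ (0.875000/2) × 1.217609 = 0.532704
Exact value: 0.501131
Error: 0.031573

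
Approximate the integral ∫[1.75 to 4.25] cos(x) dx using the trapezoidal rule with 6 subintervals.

f(x) = cos(x)
a = 1.75, b = 4.25, n = 6
h = (b - a)/n = 0.416667

Trapezoidal rule: (h/2)[f(x₀) + 2f(x₁) + 2f(x₂) + ... + f(xₙ)]

x_0 = 1.7500, f(x_0) = -0.178246, coefficient = 1
x_1 = 2.1667, f(x_1) = -0.561229, coefficient = 2
x_2 = 2.5833, f(x_2) = -0.848178, coefficient = 2
x_3 = 3.0000, f(x_3) = -0.989992, coefficient = 2
x_4 = 3.4167, f(x_4) = -0.962405, coefficient = 2
x_5 = 3.8333, f(x_5) = -0.770137, coefficient = 2
x_6 = 4.2500, f(x_6) = -0.446087, coefficient = 1

I ≈ (0.416667/2) × -8.888218 = -1.851712
Exact value: -1.878975
Error: 0.027263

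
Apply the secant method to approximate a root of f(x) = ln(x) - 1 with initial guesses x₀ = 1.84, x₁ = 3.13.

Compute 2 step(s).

f(x) = ln(x) - 1
x₀ = 1.84, x₁ = 3.13

Secant formula: x_{n+1} = x_n - f(x_n)(x_n - x_{n-1})/(f(x_n) - f(x_{n-1}))

Iteration 1:
  f(1.840000) = -0.390234
  f(3.130000) = 0.141033
  x_2 = 3.130000 - 0.141033×(3.130000 - 1.840000)/(0.141033 - (-0.390234))
       = 2.787550
Iteration 2:
  f(3.130000) = 0.141033
  f(2.787550) = 0.025163
  x_3 = 2.787550 - 0.025163×(2.787550 - 3.130000)/(0.025163 - 0.141033)
       = 2.713181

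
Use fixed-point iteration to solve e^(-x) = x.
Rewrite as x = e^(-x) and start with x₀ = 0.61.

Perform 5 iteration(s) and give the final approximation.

Equation: e^(-x) = x
Fixed-point form: x = e^(-x)
x₀ = 0.61

x_1 = g(0.610000) = 0.543351
x_2 = g(0.543351) = 0.580799
x_3 = g(0.580799) = 0.559451
x_4 = g(0.559451) = 0.571523
x_5 = g(0.571523) = 0.564665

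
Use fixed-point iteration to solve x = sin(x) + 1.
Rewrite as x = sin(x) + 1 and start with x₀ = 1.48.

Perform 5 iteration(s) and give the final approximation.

Equation: x = sin(x) + 1
Fixed-point form: x = sin(x) + 1
x₀ = 1.48

x_1 = g(1.480000) = 1.995881
x_2 = g(1.995881) = 1.911004
x_3 = g(1.911004) = 1.942685
x_4 = g(1.942685) = 1.931643
x_5 = g(1.931643) = 1.935598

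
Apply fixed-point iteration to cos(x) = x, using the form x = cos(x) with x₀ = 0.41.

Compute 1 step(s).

Equation: cos(x) = x
Fixed-point form: x = cos(x)
x₀ = 0.41

x_1 = g(0.410000) = 0.917121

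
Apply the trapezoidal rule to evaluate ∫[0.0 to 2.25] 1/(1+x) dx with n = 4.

f(x) = 1/(1+x)
a = 0.0, b = 2.25, n = 4
h = (b - a)/n = 0.562500

Trapezoidal rule: (h/2)[f(x₀) + 2f(x₁) + 2f(x₂) + ... + f(xₙ)]

x_0 = 0.0000, f(x_0) = 1.000000, coefficient = 1
x_1 = 0.5625, f(x_1) = 0.640000, coefficient = 2
x_2 = 1.1250, f(x_2) = 0.470588, coefficient = 2
x_3 = 1.6875, f(x_3) = 0.372093, coefficient = 2
x_4 = 2.2500, f(x_4) = 0.307692, coefficient = 1

I ≈ (0.562500/2) × 4.273055 = 1.201797
Exact value: 1.178655
Error: 0.023142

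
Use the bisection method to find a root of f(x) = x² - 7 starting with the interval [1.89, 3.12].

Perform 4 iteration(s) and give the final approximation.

f(x) = x² - 7
Initial interval: [1.89, 3.12]

Iteration 1:
  c_1 = (1.890000 + 3.120000)/2 = 2.505000
  f(c_1) = f(2.505000) = -0.724975
  f(a) × f(c) ≥ 0, new interval: [2.505000, 3.120000]
Iteration 2:
  c_2 = (2.505000 + 3.120000)/2 = 2.812500
  f(c_2) = f(2.812500) = 0.910156
  f(a) × f(c) < 0, new interval: [2.505000, 2.812500]
Iteration 3:
  c_3 = (2.505000 + 2.812500)/2 = 2.658750
  f(c_3) = f(2.658750) = 0.068952
  f(a) × f(c) < 0, new interval: [2.505000, 2.658750]
Iteration 4:
  c_4 = (2.505000 + 2.658750)/2 = 2.581875
  f(c_4) = f(2.581875) = -0.333921
  f(a) × f(c) ≥ 0, new interval: [2.581875, 2.658750]

After 4 iteration(s), the approximation is c_4 = 2.581875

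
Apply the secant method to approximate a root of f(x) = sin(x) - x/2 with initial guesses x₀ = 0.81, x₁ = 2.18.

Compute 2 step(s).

f(x) = sin(x) - x/2
x₀ = 0.81, x₁ = 2.18

Secant formula: x_{n+1} = x_n - f(x_n)(x_n - x_{n-1})/(f(x_n) - f(x_{n-1}))

Iteration 1:
  f(0.810000) = 0.319287
  f(2.180000) = -0.269896
  x_2 = 2.180000 - (-0.269896)×(2.180000 - 0.810000)/(-0.269896 - 0.319287)
       = 1.552423
Iteration 2:
  f(2.180000) = -0.269896
  f(1.552423) = 0.223620
  x_3 = 1.552423 - 0.223620×(1.552423 - 2.180000)/(0.223620 - (-0.269896))
       = 1.836788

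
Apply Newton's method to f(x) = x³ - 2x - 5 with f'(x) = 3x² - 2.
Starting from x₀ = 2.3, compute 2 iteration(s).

f(x) = x³ - 2x - 5
f'(x) = 3x² - 2
x₀ = 2.3

Newton-Raphson formula: x_{n+1} = x_n - f(x_n)/f'(x_n)

Iteration 1:
  f(2.300000) = 2.567000
  f'(2.300000) = 13.870000
  x_1 = 2.300000 - 2.567000/13.870000 = 2.114924
Iteration 2:
  f(2.114924) = 0.230006
  f'(2.114924) = 11.418714
  x_2 = 2.114924 - 0.230006/11.418714 = 2.094781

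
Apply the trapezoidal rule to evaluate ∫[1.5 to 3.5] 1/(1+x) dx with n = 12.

f(x) = 1/(1+x)
a = 1.5, b = 3.5, n = 12
h = (b - a)/n = 0.166667

Trapezoidal rule: (h/2)[f(x₀) + 2f(x₁) + 2f(x₂) + ... + f(xₙ)]

x_0 = 1.5000, f(x_0) = 0.400000, coefficient = 1
x_1 = 1.6667, f(x_1) = 0.375000, coefficient = 2
x_2 = 1.8333, f(x_2) = 0.352941, coefficient = 2
x_3 = 2.0000, f(x_3) = 0.333333, coefficient = 2
x_4 = 2.1667, f(x_4) = 0.315789, coefficient = 2
x_5 = 2.3333, f(x_5) = 0.300000, coefficient = 2
x_6 = 2.5000, f(x_6) = 0.285714, coefficient = 2
x_7 = 2.6667, f(x_7) = 0.272727, coefficient = 2
x_8 = 2.8333, f(x_8) = 0.260870, coefficient = 2
x_9 = 3.0000, f(x_9) = 0.250000, coefficient = 2
x_10 = 3.1667, f(x_10) = 0.240000, coefficient = 2
x_11 = 3.3333, f(x_11) = 0.230769, coefficient = 2
x_12 = 3.5000, f(x_12) = 0.222222, coefficient = 1

I ≈ (0.166667/2) × 7.056511 = 0.588043
Exact value: 0.587787
Error: 0.000256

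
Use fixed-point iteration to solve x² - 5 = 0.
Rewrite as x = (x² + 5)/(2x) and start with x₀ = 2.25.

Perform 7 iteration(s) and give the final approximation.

Equation: x² - 5 = 0
Fixed-point form: x = (x² + 5)/(2x)
x₀ = 2.25

x_1 = g(2.250000) = 2.236111
x_2 = g(2.236111) = 2.236068
x_3 = g(2.236068) = 2.236068
x_4 = g(2.236068) = 2.236068
x_5 = g(2.236068) = 2.236068
x_6 = g(2.236068) = 2.236068
x_7 = g(2.236068) = 2.236068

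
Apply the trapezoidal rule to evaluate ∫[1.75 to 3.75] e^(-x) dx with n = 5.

f(x) = e^(-x)
a = 1.75, b = 3.75, n = 5
h = (b - a)/n = 0.400000

Trapezoidal rule: (h/2)[f(x₀) + 2f(x₁) + 2f(x₂) + ... + f(xₙ)]

x_0 = 1.7500, f(x_0) = 0.173774, coefficient = 1
x_1 = 2.1500, f(x_1) = 0.116484, coefficient = 2
x_2 = 2.5500, f(x_2) = 0.078082, coefficient = 2
x_3 = 2.9500, f(x_3) = 0.052340, coefficient = 2
x_4 = 3.3500, f(x_4) = 0.035084, coefficient = 2
x_5 = 3.7500, f(x_5) = 0.023518, coefficient = 1

I ≈ (0.400000/2) × 0.761271 = 0.152254
Exact value: 0.150256
Error: 0.001998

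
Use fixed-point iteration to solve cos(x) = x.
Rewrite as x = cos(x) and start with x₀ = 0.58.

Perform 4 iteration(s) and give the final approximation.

Equation: cos(x) = x
Fixed-point form: x = cos(x)
x₀ = 0.58

x_1 = g(0.580000) = 0.836463
x_2 = g(0.836463) = 0.670093
x_3 = g(0.670093) = 0.783764
x_4 = g(0.783764) = 0.708261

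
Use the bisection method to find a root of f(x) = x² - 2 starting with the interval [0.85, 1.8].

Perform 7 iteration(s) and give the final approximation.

f(x) = x² - 2
Initial interval: [0.85, 1.8]

Iteration 1:
  c_1 = (0.850000 + 1.800000)/2 = 1.325000
  f(c_1) = f(1.325000) = -0.244375
  f(a) × f(c) ≥ 0, new interval: [1.325000, 1.800000]
Iteration 2:
  c_2 = (1.325000 + 1.800000)/2 = 1.562500
  f(c_2) = f(1.562500) = 0.441406
  f(a) × f(c) < 0, new interval: [1.325000, 1.562500]
Iteration 3:
  c_3 = (1.325000 + 1.562500)/2 = 1.443750
  f(c_3) = f(1.443750) = 0.084414
  f(a) × f(c) < 0, new interval: [1.325000, 1.443750]
Iteration 4:
  c_4 = (1.325000 + 1.443750)/2 = 1.384375
  f(c_4) = f(1.384375) = -0.083506
  f(a) × f(c) ≥ 0, new interval: [1.384375, 1.443750]
Iteration 5:
  c_5 = (1.384375 + 1.443750)/2 = 1.414062
  f(c_5) = f(1.414062) = -0.000427
  f(a) × f(c) ≥ 0, new interval: [1.414062, 1.443750]
Iteration 6:
  c_6 = (1.414062 + 1.443750)/2 = 1.428906
  f(c_6) = f(1.428906) = 0.041773
  f(a) × f(c) < 0, new interval: [1.414062, 1.428906]
Iteration 7:
  c_7 = (1.414062 + 1.428906)/2 = 1.421484
  f(c_7) = f(1.421484) = 0.020618
  f(a) × f(c) < 0, new interval: [1.414062, 1.421484]

After 7 iteration(s), the approximation is c_7 = 1.421484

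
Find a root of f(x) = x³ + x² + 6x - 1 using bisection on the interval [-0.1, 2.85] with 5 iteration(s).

f(x) = x³ + x² + 6x - 1
Initial interval: [-0.1, 2.85]

Iteration 1:
  c_1 = (-0.100000 + 2.850000)/2 = 1.375000
  f(c_1) = f(1.375000) = 11.740234
  f(a) × f(c) < 0, new interval: [-0.100000, 1.375000]
Iteration 2:
  c_2 = (-0.100000 + 1.375000)/2 = 0.637500
  f(c_2) = f(0.637500) = 3.490490
  f(a) × f(c) < 0, new interval: [-0.100000, 0.637500]
Iteration 3:
  c_3 = (-0.100000 + 0.637500)/2 = 0.268750
  f(c_3) = f(0.268750) = 0.704137
  f(a) × f(c) < 0, new interval: [-0.100000, 0.268750]
Iteration 4:
  c_4 = (-0.100000 + 0.268750)/2 = 0.084375
  f(c_4) = f(0.084375) = -0.486030
  f(a) × f(c) ≥ 0, new interval: [0.084375, 0.268750]
Iteration 5:
  c_5 = (0.084375 + 0.268750)/2 = 0.176562
  f(c_5) = f(0.176562) = 0.096054
  f(a) × f(c) < 0, new interval: [0.084375, 0.176562]

After 5 iteration(s), the approximation is c_5 = 0.176562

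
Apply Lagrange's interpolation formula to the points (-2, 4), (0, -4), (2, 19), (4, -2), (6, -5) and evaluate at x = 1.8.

Lagrange interpolation formula:
P(x) = Σ yᵢ × Lᵢ(x)
where Lᵢ(x) = Π_{j≠i} (x - xⱼ)/(xᵢ - xⱼ)

L_0(1.8) = (1.8 - 0)/(-2 - 0) × (1.8 - 2)/(-2 - 2) × (1.8 - 4)/(-2 - 4) × (1.8 - 6)/(-2 - 6) = -0.008662
L_1(1.8) = (1.8 - (-2))/(0 - (-2)) × (1.8 - 2)/(0 - 2) × (1.8 - 4)/(0 - 4) × (1.8 - 6)/(0 - 6) = 0.073150
L_2(1.8) = (1.8 - (-2))/(2 - (-2)) × (1.8 - 0)/(2 - 0) × (1.8 - 4)/(2 - 4) × (1.8 - 6)/(2 - 6) = 0.987525
L_3(1.8) = (1.8 - (-2))/(4 - (-2)) × (1.8 - 0)/(4 - 0) × (1.8 - 2)/(4 - 2) × (1.8 - 6)/(4 - 6) = -0.059850
L_4(1.8) = (1.8 - (-2))/(6 - (-2)) × (1.8 - 0)/(6 - 0) × (1.8 - 2)/(6 - 2) × (1.8 - 4)/(6 - 4) = 0.007837

P(1.8) = 4×L_0(1.8) + (-4)×L_1(1.8) + 19×L_2(1.8) + (-2)×L_3(1.8) + (-5)×L_4(1.8)
P(1.8) = 18.516238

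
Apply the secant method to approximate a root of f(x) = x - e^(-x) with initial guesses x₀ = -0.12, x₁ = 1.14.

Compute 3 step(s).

f(x) = x - e^(-x)
x₀ = -0.12, x₁ = 1.14

Secant formula: x_{n+1} = x_n - f(x_n)(x_n - x_{n-1})/(f(x_n) - f(x_{n-1}))

Iteration 1:
  f(-0.120000) = -1.247497
  f(1.140000) = 0.820181
  x_2 = 1.140000 - 0.820181×(1.140000 - (-0.120000))/(0.820181 - (-1.247497))
       = 0.640199
Iteration 2:
  f(1.140000) = 0.820181
  f(0.640199) = 0.113011
  x_3 = 0.640199 - 0.113011×(0.640199 - 1.140000)/(0.113011 - 0.820181)
       = 0.560327
Iteration 3:
  f(0.640199) = 0.113011
  f(0.560327) = -0.010696
  x_4 = 0.560327 - (-0.010696)×(0.560327 - 0.640199)/(-0.010696 - 0.113011)
       = 0.567232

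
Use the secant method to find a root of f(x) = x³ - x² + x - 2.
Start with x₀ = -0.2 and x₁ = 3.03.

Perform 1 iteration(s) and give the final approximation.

f(x) = x³ - x² + x - 2
x₀ = -0.2, x₁ = 3.03

Secant formula: x_{n+1} = x_n - f(x_n)(x_n - x_{n-1})/(f(x_n) - f(x_{n-1}))

Iteration 1:
  f(-0.200000) = -2.248000
  f(3.030000) = 19.667227
  x_2 = 3.030000 - 19.667227×(3.030000 - (-0.200000))/(19.667227 - (-2.248000))
       = 0.131324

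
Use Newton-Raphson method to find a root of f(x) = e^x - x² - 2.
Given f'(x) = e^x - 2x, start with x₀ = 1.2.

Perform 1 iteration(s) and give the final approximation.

f(x) = e^x - x² - 2
f'(x) = e^x - 2x
x₀ = 1.2

Newton-Raphson formula: x_{n+1} = x_n - f(x_n)/f'(x_n)

Iteration 1:
  f(1.200000) = -0.119883
  f'(1.200000) = 0.920117
  x_1 = 1.200000 - (-0.119883)/0.920117 = 1.330291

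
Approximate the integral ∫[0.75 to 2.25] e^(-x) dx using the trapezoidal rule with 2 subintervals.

f(x) = e^(-x)
a = 0.75, b = 2.25, n = 2
h = (b - a)/n = 0.750000

Trapezoidal rule: (h/2)[f(x₀) + 2f(x₁) + 2f(x₂) + ... + f(xₙ)]

x_0 = 0.7500, f(x_0) = 0.472367, coefficient = 1
x_1 = 1.5000, f(x_1) = 0.223130, coefficient = 2
x_2 = 2.2500, f(x_2) = 0.105399, coefficient = 1

I ≈ (0.750000/2) × 1.024026 = 0.384010
Exact value: 0.366967
Error: 0.017042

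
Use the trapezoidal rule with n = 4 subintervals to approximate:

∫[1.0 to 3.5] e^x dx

f(x) = e^x
a = 1.0, b = 3.5, n = 4
h = (b - a)/n = 0.625000

Trapezoidal rule: (h/2)[f(x₀) + 2f(x₁) + 2f(x₂) + ... + f(xₙ)]

x_0 = 1.0000, f(x_0) = 2.718282, coefficient = 1
x_1 = 1.6250, f(x_1) = 5.078419, coefficient = 2
x_2 = 2.2500, f(x_2) = 9.487736, coefficient = 2
x_3 = 2.8750, f(x_3) = 17.725424, coefficient = 2
x_4 = 3.5000, f(x_4) = 33.115452, coefficient = 1

I ≈ (0.625000/2) × 100.416892 = 31.380279
Exact value: 30.397170
Error: 0.983109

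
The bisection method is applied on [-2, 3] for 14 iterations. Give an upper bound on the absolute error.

Bisection error bound: |error| ≤ (b-a)/2^n
|error| ≤ (3 - (-2))/2^14 = 5/2^14
|error| ≤ 0.0003051758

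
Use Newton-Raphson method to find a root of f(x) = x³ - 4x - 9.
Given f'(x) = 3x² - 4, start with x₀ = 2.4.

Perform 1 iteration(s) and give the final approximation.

f(x) = x³ - 4x - 9
f'(x) = 3x² - 4
x₀ = 2.4

Newton-Raphson formula: x_{n+1} = x_n - f(x_n)/f'(x_n)

Iteration 1:
  f(2.400000) = -4.776000
  f'(2.400000) = 13.280000
  x_1 = 2.400000 - (-4.776000)/13.280000 = 2.759639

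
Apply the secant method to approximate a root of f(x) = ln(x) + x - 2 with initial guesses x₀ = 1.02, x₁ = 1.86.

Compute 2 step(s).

f(x) = ln(x) + x - 2
x₀ = 1.02, x₁ = 1.86

Secant formula: x_{n+1} = x_n - f(x_n)(x_n - x_{n-1})/(f(x_n) - f(x_{n-1}))

Iteration 1:
  f(1.020000) = -0.960197
  f(1.860000) = 0.480576
  x_2 = 1.860000 - 0.480576×(1.860000 - 1.020000)/(0.480576 - (-0.960197))
       = 1.579814
Iteration 2:
  f(1.860000) = 0.480576
  f(1.579814) = 0.037122
  x_3 = 1.579814 - 0.037122×(1.579814 - 1.860000)/(0.037122 - 0.480576)
       = 1.556360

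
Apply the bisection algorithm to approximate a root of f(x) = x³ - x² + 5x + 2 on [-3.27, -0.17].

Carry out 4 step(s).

f(x) = x³ - x² + 5x + 2
Initial interval: [-3.27, -0.17]

Iteration 1:
  c_1 = (-3.270000 + (-0.170000))/2 = -1.720000
  f(c_1) = f(-1.720000) = -14.646848
  f(a) × f(c) ≥ 0, new interval: [-1.720000, -0.170000]
Iteration 2:
  c_2 = (-1.720000 + (-0.170000))/2 = -0.945000
  f(c_2) = f(-0.945000) = -4.461934
  f(a) × f(c) ≥ 0, new interval: [-0.945000, -0.170000]
Iteration 3:
  c_3 = (-0.945000 + (-0.170000))/2 = -0.557500
  f(c_3) = f(-0.557500) = -1.271581
  f(a) × f(c) ≥ 0, new interval: [-0.557500, -0.170000]
Iteration 4:
  c_4 = (-0.557500 + (-0.170000))/2 = -0.363750
  f(c_4) = f(-0.363750) = 0.000807
  f(a) × f(c) < 0, new interval: [-0.557500, -0.363750]

After 4 iteration(s), the approximation is c_4 = -0.363750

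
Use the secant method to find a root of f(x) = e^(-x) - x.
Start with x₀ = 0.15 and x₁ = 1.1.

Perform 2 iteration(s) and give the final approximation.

f(x) = e^(-x) - x
x₀ = 0.15, x₁ = 1.1

Secant formula: x_{n+1} = x_n - f(x_n)(x_n - x_{n-1})/(f(x_n) - f(x_{n-1}))

Iteration 1:
  f(0.150000) = 0.710708
  f(1.100000) = -0.767129
  x_2 = 1.100000 - (-0.767129)×(1.100000 - 0.150000)/(-0.767129 - 0.710708)
       = 0.606865
Iteration 2:
  f(1.100000) = -0.767129
  f(0.606865) = -0.061809
  x_3 = 0.606865 - (-0.061809)×(0.606865 - 1.100000)/(-0.061809 - (-0.767129))
       = 0.563651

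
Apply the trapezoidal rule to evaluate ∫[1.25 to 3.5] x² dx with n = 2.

f(x) = x²
a = 1.25, b = 3.5, n = 2
h = (b - a)/n = 1.125000

Trapezoidal rule: (h/2)[f(x₀) + 2f(x₁) + 2f(x₂) + ... + f(xₙ)]

x_0 = 1.2500, f(x_0) = 1.562500, coefficient = 1
x_1 = 2.3750, f(x_1) = 5.640625, coefficient = 2
x_2 = 3.5000, f(x_2) = 12.250000, coefficient = 1

I ≈ (1.125000/2) × 25.093750 = 14.115234
Exact value: 13.640625
Error: 0.474609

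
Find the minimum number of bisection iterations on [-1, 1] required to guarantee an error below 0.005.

We need (b-a)/2^n ≤ 0.005
(1 - (-1))/2^n ≤ 0.005
2/2^n ≤ 0.005
2^n ≥ 400
n ≥ log₂(400) = 8.64
n ≥ 9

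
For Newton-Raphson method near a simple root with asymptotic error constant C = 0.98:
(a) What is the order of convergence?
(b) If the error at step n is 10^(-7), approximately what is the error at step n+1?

(a) Newton-Raphson has quadratic (order 2) convergence near simple roots.
    This means |e_{n+1}| ≈ C|e_n|².

(b) With |e_n| = 10^(-7) and C = 0.98:
    |e_{n+1}| ≈ 0.98 × (10^(-7))² = 0.98 × 10^(-14)

(a) 2 (quadratic); (b) |e_{n+1}| ≈ 9.800e-15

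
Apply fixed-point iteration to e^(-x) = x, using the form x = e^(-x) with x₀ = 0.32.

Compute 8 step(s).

Equation: e^(-x) = x
Fixed-point form: x = e^(-x)
x₀ = 0.32

x_1 = g(0.320000) = 0.726149
x_2 = g(0.726149) = 0.483768
x_3 = g(0.483768) = 0.616456
x_4 = g(0.616456) = 0.539854
x_5 = g(0.539854) = 0.582833
x_6 = g(0.582833) = 0.558314
x_7 = g(0.558314) = 0.572173
x_8 = g(0.572173) = 0.564298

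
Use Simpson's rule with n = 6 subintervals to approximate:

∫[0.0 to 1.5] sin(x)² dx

f(x) = sin(x)²
a = 0.0, b = 1.5, n = 6
h = (b - a)/n = 0.250000

Simpson's rule: (h/3)[f(x₀) + 4f(x₁) + 2f(x₂) + ... + f(xₙ)]

x_0 = 0.0000, f(x_0) = 0.000000, coefficient = 1
x_1 = 0.2500, f(x_1) = 0.061209, coefficient = 4
x_2 = 0.5000, f(x_2) = 0.229849, coefficient = 2
x_3 = 0.7500, f(x_3) = 0.464631, coefficient = 4
x_4 = 1.0000, f(x_4) = 0.708073, coefficient = 2
x_5 = 1.2500, f(x_5) = 0.900572, coefficient = 4
x_6 = 1.5000, f(x_6) = 0.994996, coefficient = 1

I ≈ (0.250000/3) × 8.576488 = 0.714707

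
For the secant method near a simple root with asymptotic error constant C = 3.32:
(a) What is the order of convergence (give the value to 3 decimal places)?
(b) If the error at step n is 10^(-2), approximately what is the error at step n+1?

(a) Secant method has superlinear convergence with order φ = (1+√5)/2 ≈ 1.618.
    This means |e_{n+1}| ≈ C|e_n|^1.618.

(b) With |e_n| = 10^(-2) and C = 3.32:
    |e_{n+1}| ≈ 3.32 × (10^(-2))^1.618 = 3.32 × 10^(-3.24)

(a) ≈ 1.618 (golden ratio); (b) |e_{n+1}| ≈ 1.928e-03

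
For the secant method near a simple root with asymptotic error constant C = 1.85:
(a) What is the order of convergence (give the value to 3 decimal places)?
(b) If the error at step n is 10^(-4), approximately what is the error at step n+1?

(a) Secant method has superlinear convergence with order φ = (1+√5)/2 ≈ 1.618.
    This means |e_{n+1}| ≈ C|e_n|^1.618.

(b) With |e_n| = 10^(-4) and C = 1.85:
    |e_{n+1}| ≈ 1.85 × (10^(-4))^1.618 = 1.85 × 10^(-6.47)

(a) ≈ 1.618 (golden ratio); (b) |e_{n+1}| ≈ 6.238e-07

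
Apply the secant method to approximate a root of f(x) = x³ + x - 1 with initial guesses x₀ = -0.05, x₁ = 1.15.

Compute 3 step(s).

f(x) = x³ + x - 1
x₀ = -0.05, x₁ = 1.15

Secant formula: x_{n+1} = x_n - f(x_n)(x_n - x_{n-1})/(f(x_n) - f(x_{n-1}))

Iteration 1:
  f(-0.050000) = -1.050125
  f(1.150000) = 1.670875
  x_2 = 1.150000 - 1.670875×(1.150000 - (-0.050000))/(1.670875 - (-1.050125))
       = 0.413120
Iteration 2:
  f(1.150000) = 1.670875
  f(0.413120) = -0.516373
  x_3 = 0.413120 - (-0.516373)×(0.413120 - 1.150000)/(-0.516373 - 1.670875)
       = 0.587085
Iteration 3:
  f(0.413120) = -0.516373
  f(0.587085) = -0.210564
  x_4 = 0.587085 - (-0.210564)×(0.587085 - 0.413120)/(-0.210564 - (-0.516373))
       = 0.706869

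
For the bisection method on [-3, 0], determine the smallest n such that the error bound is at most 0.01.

We need (b-a)/2^n ≤ 0.01
(0 - (-3))/2^n ≤ 0.01
3/2^n ≤ 0.01
2^n ≥ 300
n ≥ log₂(300) = 8.23
n ≥ 9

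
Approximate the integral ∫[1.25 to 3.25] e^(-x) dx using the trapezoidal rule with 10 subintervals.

f(x) = e^(-x)
a = 1.25, b = 3.25, n = 10
h = (b - a)/n = 0.200000

Trapezoidal rule: (h/2)[f(x₀) + 2f(x₁) + 2f(x₂) + ... + f(xₙ)]

x_0 = 1.2500, f(x_0) = 0.286505, coefficient = 1
x_1 = 1.4500, f(x_1) = 0.234570, coefficient = 2
x_2 = 1.6500, f(x_2) = 0.192050, coefficient = 2
x_3 = 1.8500, f(x_3) = 0.157237, coefficient = 2
x_4 = 2.0500, f(x_4) = 0.128735, coefficient = 2
x_5 = 2.2500, f(x_5) = 0.105399, coefficient = 2
x_6 = 2.4500, f(x_6) = 0.086294, coefficient = 2
x_7 = 2.6500, f(x_7) = 0.070651, coefficient = 2
x_8 = 2.8500, f(x_8) = 0.057844, coefficient = 2
x_9 = 3.0500, f(x_9) = 0.047359, coefficient = 2
x_10 = 3.2500, f(x_10) = 0.038774, coefficient = 1

I ≈ (0.200000/2) × 2.485558 = 0.248556
Exact value: 0.247731
Error: 0.000825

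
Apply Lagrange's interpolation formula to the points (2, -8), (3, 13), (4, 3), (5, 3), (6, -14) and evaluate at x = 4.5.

Lagrange interpolation formula:
P(x) = Σ yᵢ × Lᵢ(x)
where Lᵢ(x) = Π_{j≠i} (x - xⱼ)/(xᵢ - xⱼ)

L_0(4.5) = (4.5 - 3)/(2 - 3) × (4.5 - 4)/(2 - 4) × (4.5 - 5)/(2 - 5) × (4.5 - 6)/(2 - 6) = 0.023438
L_1(4.5) = (4.5 - 2)/(3 - 2) × (4.5 - 4)/(3 - 4) × (4.5 - 5)/(3 - 5) × (4.5 - 6)/(3 - 6) = -0.156250
L_2(4.5) = (4.5 - 2)/(4 - 2) × (4.5 - 3)/(4 - 3) × (4.5 - 5)/(4 - 5) × (4.5 - 6)/(4 - 6) = 0.703125
L_3(4.5) = (4.5 - 2)/(5 - 2) × (4.5 - 3)/(5 - 3) × (4.5 - 4)/(5 - 4) × (4.5 - 6)/(5 - 6) = 0.468750
L_4(4.5) = (4.5 - 2)/(6 - 2) × (4.5 - 3)/(6 - 3) × (4.5 - 4)/(6 - 4) × (4.5 - 5)/(6 - 5) = -0.039062

P(4.5) = (-8)×L_0(4.5) + 13×L_1(4.5) + 3×L_2(4.5) + 3×L_3(4.5) + (-14)×L_4(4.5)
P(4.5) = 1.843750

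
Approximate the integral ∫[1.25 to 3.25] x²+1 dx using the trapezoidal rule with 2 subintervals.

f(x) = x²+1
a = 1.25, b = 3.25, n = 2
h = (b - a)/n = 1.000000

Trapezoidal rule: (h/2)[f(x₀) + 2f(x₁) + 2f(x₂) + ... + f(xₙ)]

x_0 = 1.2500, f(x_0) = 2.562500, coefficient = 1
x_1 = 2.2500, f(x_1) = 6.062500, coefficient = 2
x_2 = 3.2500, f(x_2) = 11.562500, coefficient = 1

I ≈ (1.000000/2) × 26.250000 = 13.125000
Exact value: 12.791667
Error: 0.333333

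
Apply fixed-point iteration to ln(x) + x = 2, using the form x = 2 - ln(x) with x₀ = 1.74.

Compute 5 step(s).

Equation: ln(x) + x = 2
Fixed-point form: x = 2 - ln(x)
x₀ = 1.74

x_1 = g(1.740000) = 1.446115
x_2 = g(1.446115) = 1.631119
x_3 = g(1.631119) = 1.510733
x_4 = g(1.510733) = 1.587405
x_5 = g(1.587405) = 1.537900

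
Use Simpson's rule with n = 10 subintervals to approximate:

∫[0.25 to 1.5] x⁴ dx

f(x) = x⁴
a = 0.25, b = 1.5, n = 10
h = (b - a)/n = 0.125000

Simpson's rule: (h/3)[f(x₀) + 4f(x₁) + 2f(x₂) + ... + f(xₙ)]

x_0 = 0.2500, f(x_0) = 0.003906, coefficient = 1
x_1 = 0.3750, f(x_1) = 0.019775, coefficient = 4
x_2 = 0.5000, f(x_2) = 0.062500, coefficient = 2
x_3 = 0.6250, f(x_3) = 0.152588, coefficient = 4
x_4 = 0.7500, f(x_4) = 0.316406, coefficient = 2
x_5 = 0.8750, f(x_5) = 0.586182, coefficient = 4
x_6 = 1.0000, f(x_6) = 1.000000, coefficient = 2
x_7 = 1.1250, f(x_7) = 1.601807, coefficient = 4
x_8 = 1.2500, f(x_8) = 2.441406, coefficient = 2
x_9 = 1.3750, f(x_9) = 3.574463, coefficient = 4
x_10 = 1.5000, f(x_10) = 5.062500, coefficient = 1

I ≈ (0.125000/3) × 36.446289 = 1.518595
Exact value: 1.518555
Error: 0.000041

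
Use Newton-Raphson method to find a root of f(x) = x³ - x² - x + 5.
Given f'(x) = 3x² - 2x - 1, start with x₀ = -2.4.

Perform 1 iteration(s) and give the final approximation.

f(x) = x³ - x² - x + 5
f'(x) = 3x² - 2x - 1
x₀ = -2.4

Newton-Raphson formula: x_{n+1} = x_n - f(x_n)/f'(x_n)

Iteration 1:
  f(-2.400000) = -12.184000
  f'(-2.400000) = 21.080000
  x_1 = -2.400000 - (-12.184000)/21.080000 = -1.822011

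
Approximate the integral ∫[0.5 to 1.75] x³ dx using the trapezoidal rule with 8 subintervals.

f(x) = x³
a = 0.5, b = 1.75, n = 8
h = (b - a)/n = 0.156250

Trapezoidal rule: (h/2)[f(x₀) + 2f(x₁) + 2f(x₂) + ... + f(xₙ)]

x_0 = 0.5000, f(x_0) = 0.125000, coefficient = 1
x_1 = 0.6562, f(x_1) = 0.282623, coefficient = 2
x_2 = 0.8125, f(x_2) = 0.536377, coefficient = 2
x_3 = 0.9688, f(x_3) = 0.909149, coefficient = 2
x_4 = 1.1250, f(x_4) = 1.423828, coefficient = 2
x_5 = 1.2812, f(x_5) = 2.103302, coefficient = 2
x_6 = 1.4375, f(x_6) = 2.970459, coefficient = 2
x_7 = 1.5938, f(x_7) = 4.048187, coefficient = 2
x_8 = 1.7500, f(x_8) = 5.359375, coefficient = 1

I ≈ (0.156250/2) × 30.032227 = 2.346268
Exact value: 2.329102
Error: 0.017166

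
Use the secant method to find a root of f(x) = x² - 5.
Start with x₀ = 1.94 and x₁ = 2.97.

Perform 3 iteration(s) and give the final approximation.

f(x) = x² - 5
x₀ = 1.94, x₁ = 2.97

Secant formula: x_{n+1} = x_n - f(x_n)(x_n - x_{n-1})/(f(x_n) - f(x_{n-1}))

Iteration 1:
  f(1.940000) = -1.236400
  f(2.970000) = 3.820900
  x_2 = 2.970000 - 3.820900×(2.970000 - 1.940000)/(3.820900 - (-1.236400))
       = 2.191813
Iteration 2:
  f(2.970000) = 3.820900
  f(2.191813) = -0.195957
  x_3 = 2.191813 - (-0.195957)×(2.191813 - 2.970000)/(-0.195957 - 3.820900)
       = 2.229776
Iteration 3:
  f(2.191813) = -0.195957
  f(2.229776) = -0.028101
  x_4 = 2.229776 - (-0.028101)×(2.229776 - 2.191813)/(-0.028101 - (-0.195957))
       = 2.236131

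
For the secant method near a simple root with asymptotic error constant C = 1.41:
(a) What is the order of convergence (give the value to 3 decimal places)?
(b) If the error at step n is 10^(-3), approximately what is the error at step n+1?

(a) Secant method has superlinear convergence with order φ = (1+√5)/2 ≈ 1.618.
    This means |e_{n+1}| ≈ C|e_n|^1.618.

(b) With |e_n| = 10^(-3) and C = 1.41:
    |e_{n+1}| ≈ 1.41 × (10^(-3))^1.618 = 1.41 × 10^(-4.85)

(a) ≈ 1.618 (golden ratio); (b) |e_{n+1}| ≈ 1.973e-05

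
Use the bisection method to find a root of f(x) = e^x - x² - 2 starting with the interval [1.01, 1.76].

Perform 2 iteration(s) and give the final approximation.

f(x) = e^x - x² - 2
Initial interval: [1.01, 1.76]

Iteration 1:
  c_1 = (1.010000 + 1.760000)/2 = 1.385000
  f(c_1) = f(1.385000) = 0.076601
  f(a) × f(c) < 0, new interval: [1.010000, 1.385000]
Iteration 2:
  c_2 = (1.010000 + 1.385000)/2 = 1.197500
  f(c_2) = f(1.197500) = -0.122179
  f(a) × f(c) ≥ 0, new interval: [1.197500, 1.385000]

After 2 iteration(s), the approximation is c_2 = 1.197500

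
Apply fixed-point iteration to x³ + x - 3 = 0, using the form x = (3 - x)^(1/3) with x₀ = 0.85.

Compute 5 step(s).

Equation: x³ + x - 3 = 0
Fixed-point form: x = (3 - x)^(1/3)
x₀ = 0.85

x_1 = g(0.850000) = 1.290663
x_2 = g(1.290663) = 1.195664
x_3 = g(1.195664) = 1.217416
x_4 = g(1.217416) = 1.212504
x_5 = g(1.212504) = 1.213617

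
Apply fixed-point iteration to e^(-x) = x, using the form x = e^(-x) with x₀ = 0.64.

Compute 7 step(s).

Equation: e^(-x) = x
Fixed-point form: x = e^(-x)
x₀ = 0.64

x_1 = g(0.640000) = 0.527292
x_2 = g(0.527292) = 0.590201
x_3 = g(0.590201) = 0.554216
x_4 = g(0.554216) = 0.574523
x_5 = g(0.574523) = 0.562974
x_6 = g(0.562974) = 0.569513
x_7 = g(0.569513) = 0.565801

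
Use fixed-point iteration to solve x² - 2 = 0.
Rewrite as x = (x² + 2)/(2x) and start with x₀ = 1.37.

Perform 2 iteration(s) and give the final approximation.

Equation: x² - 2 = 0
Fixed-point form: x = (x² + 2)/(2x)
x₀ = 1.37

x_1 = g(1.370000) = 1.414927
x_2 = g(1.414927) = 1.414214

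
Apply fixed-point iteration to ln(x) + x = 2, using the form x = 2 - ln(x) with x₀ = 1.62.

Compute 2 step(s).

Equation: ln(x) + x = 2
Fixed-point form: x = 2 - ln(x)
x₀ = 1.62

x_1 = g(1.620000) = 1.517574
x_2 = g(1.517574) = 1.582887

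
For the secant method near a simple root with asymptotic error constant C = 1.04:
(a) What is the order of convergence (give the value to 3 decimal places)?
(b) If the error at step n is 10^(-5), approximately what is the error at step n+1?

(a) Secant method has superlinear convergence with order φ = (1+√5)/2 ≈ 1.618.
    This means |e_{n+1}| ≈ C|e_n|^1.618.

(b) With |e_n| = 10^(-5) and C = 1.04:
    |e_{n+1}| ≈ 1.04 × (10^(-5))^1.618 = 1.04 × 10^(-8.09)

(a) ≈ 1.618 (golden ratio); (b) |e_{n+1}| ≈ 8.450e-09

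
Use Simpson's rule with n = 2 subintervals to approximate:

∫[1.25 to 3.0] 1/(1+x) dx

f(x) = 1/(1+x)
a = 1.25, b = 3.0, n = 2
h = (b - a)/n = 0.875000

Simpson's rule: (h/3)[f(x₀) + 4f(x₁) + 2f(x₂) + ... + f(xₙ)]

x_0 = 1.2500, f(x_0) = 0.444444, coefficient = 1
x_1 = 2.1250, f(x_1) = 0.320000, coefficient = 4
x_2 = 3.0000, f(x_2) = 0.250000, coefficient = 1

I ≈ (0.875000/3) × 1.974444 = 0.575880
Exact value: 0.575364
Error: 0.000515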